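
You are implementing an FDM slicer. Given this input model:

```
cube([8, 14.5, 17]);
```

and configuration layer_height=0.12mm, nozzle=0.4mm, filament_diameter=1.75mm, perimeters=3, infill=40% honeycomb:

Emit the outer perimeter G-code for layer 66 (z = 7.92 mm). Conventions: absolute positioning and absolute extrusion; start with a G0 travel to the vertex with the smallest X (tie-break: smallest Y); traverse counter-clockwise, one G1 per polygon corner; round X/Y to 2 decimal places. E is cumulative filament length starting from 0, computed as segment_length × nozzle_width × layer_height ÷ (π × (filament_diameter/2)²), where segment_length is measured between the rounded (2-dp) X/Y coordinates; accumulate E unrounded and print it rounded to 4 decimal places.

At z = 7.92 mm: the cube (footprint 8×14.5) is included at this height. The outline is a single polygon with 4 vertices. Extrusion per mm of travel: 0.4 × 0.12 / (π × 0.875²) = 0.019956. Accumulating E over each segment gives final E = 0.8980.

G0 X0.00 Y0.00 Z7.92
G1 X8.00 Y0.00 E0.1596
G1 X8.00 Y14.50 E0.4490
G1 X0.00 Y14.50 E0.6087
G1 X0.00 Y0.00 E0.8980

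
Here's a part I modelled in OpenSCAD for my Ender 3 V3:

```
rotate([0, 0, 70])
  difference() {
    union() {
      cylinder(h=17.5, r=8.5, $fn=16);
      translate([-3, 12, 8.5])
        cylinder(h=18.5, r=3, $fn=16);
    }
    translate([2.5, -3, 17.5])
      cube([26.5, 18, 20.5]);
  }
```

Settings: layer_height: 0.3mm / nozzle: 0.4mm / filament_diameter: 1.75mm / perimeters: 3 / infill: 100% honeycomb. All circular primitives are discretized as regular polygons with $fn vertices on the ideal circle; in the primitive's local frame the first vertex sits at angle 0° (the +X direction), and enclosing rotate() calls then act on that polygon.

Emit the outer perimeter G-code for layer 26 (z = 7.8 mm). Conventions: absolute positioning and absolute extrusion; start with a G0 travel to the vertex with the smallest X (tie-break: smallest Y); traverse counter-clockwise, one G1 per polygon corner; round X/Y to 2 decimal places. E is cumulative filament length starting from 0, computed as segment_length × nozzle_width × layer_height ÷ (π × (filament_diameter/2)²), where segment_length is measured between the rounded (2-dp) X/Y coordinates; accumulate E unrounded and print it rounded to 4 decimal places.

G0 X-8.49 Y-0.37 Z7.80
G1 X-7.70 Y-3.59 E0.1654
G1 X-5.74 Y-6.27 E0.3311
G1 X-2.91 Y-7.99 E0.4963
G1 X0.37 Y-8.49 E0.6618
G1 X3.59 Y-7.70 E0.8272
G1 X6.27 Y-5.74 E0.9929
G1 X7.99 Y-2.91 E1.1581
G1 X8.49 Y0.37 E1.3236
G1 X7.70 Y3.59 E1.4890
G1 X5.74 Y6.27 E1.6547
G1 X2.91 Y7.99 E1.8199
G1 X-0.37 Y8.49 E1.9854
G1 X-3.59 Y7.70 E2.1508
G1 X-6.27 Y5.74 E2.3165
G1 X-7.99 Y2.91 E2.4817
G1 X-8.49 Y-0.37 E2.6472

At z = 7.8 mm: the r=8.5 cylinder contributes a regular 16-gon of circumradius 8.5; the cylinder at (-3, 12) is not intersected at this z (z outside [8.5, 27]); Combining (union): only the r=8.5 cylinder is present, so the union is just that shape — 1 connected region; the cube at (2.5, -3) is not intersected at this z (z outside [17.5, 38]); After the difference (first − rest): none of the subtracted shapes is present at this height, so that combined region is unchanged — 1 connected region; (rotated 70° about Z; rotation is an isometry so areas/perimeters/island counts are preserved). The outline is a single polygon with 16 vertices. Extrusion per mm of travel: 0.4 × 0.3 / (π × 0.875²) = 0.049890. Accumulating E over each segment gives final E = 2.6472.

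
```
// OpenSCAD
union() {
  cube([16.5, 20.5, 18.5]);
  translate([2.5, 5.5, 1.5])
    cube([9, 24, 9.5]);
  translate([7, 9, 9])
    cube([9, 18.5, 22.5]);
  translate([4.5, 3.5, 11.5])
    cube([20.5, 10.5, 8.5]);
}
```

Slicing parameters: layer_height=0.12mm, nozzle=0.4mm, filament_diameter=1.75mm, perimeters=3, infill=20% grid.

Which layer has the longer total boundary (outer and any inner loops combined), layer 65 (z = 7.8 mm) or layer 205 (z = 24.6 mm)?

Layer 65 (z = 7.8): the 16.5×20.5 cube contributes its full rectangle (perimeter 74.00 mm); the 9×24 cube at (2.5, 5.5) contributes its full rectangle (perimeter 66.00 mm); the cube at (7, 9) is absent (z outside [9, 31.5]); the cube at (4.5, 3.5) is absent (z outside [11.5, 20]); Combining (union): the regions partially overlap (shared area 135.00 mm²), so the edge portions inside another operand are dropped and the merged outline is re-measured after clipping — boundary = 92.00 mm. So its perimeter = 92.00 mm. Layer 205 (z = 24.6): the cube is not intersected at this z (z outside [0, 18.5]); the cube at (2.5, 5.5) is not intersected at this z (z outside [1.5, 11]); the cube at (7, 9) is present — its section is the full 9×18.5 rectangle (perimeter 55.00 mm); the cube at (4.5, 3.5) is absent (z outside [11.5, 20]); Combining (union): only the 9×18.5 cube at (7, 9) is present, so the union is just that shape — boundary = 55.00 mm. So its perimeter = 55.00 mm. Layer 65 is larger (92.00 vs 55.00 mm).

layer 65 (z = 7.8 mm)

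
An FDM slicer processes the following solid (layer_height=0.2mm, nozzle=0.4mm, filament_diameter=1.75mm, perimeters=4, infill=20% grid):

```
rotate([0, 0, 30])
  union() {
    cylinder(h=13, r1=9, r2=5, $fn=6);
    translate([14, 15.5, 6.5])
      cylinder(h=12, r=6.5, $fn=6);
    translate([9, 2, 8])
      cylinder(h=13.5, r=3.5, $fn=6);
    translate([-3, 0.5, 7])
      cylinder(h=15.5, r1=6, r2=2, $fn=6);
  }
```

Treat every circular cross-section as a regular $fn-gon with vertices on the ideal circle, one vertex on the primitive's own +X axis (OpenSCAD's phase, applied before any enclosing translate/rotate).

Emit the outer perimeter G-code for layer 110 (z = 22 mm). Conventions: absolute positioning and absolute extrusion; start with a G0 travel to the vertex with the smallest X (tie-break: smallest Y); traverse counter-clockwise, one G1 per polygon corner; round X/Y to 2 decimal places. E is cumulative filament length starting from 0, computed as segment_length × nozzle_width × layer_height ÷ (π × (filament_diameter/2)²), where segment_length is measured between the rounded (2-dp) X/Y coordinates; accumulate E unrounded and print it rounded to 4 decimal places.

At z = 22 mm: the cone is absent (z outside [0, 13]); the cylinder at (14, 15.5) does not reach this height (z outside [6.5, 18.5]); the cylinder at (9, 2) does not reach this height (z outside [8, 21.5]); the cone at (-3, 0.5): at t=0.968 of its height the radius interpolates to r₁+(r₂−r₁)t = 2.129, giving a regular 6-gon of that circumradius; Taking the union: only the cone at (-3, 0.5) is present, so the union is just that shape — 1 connected region; (whole slice rotated 30° about Z — lengths, areas and connectivity unchanged). The outline is a single polygon with 6 vertices. Extrusion per mm of travel: 0.4 × 0.2 / (π × 0.875²) = 0.033260. Accumulating E over each segment gives final E = 0.4251.

G0 X-4.69 Y-2.13 Z22.00
G1 X-2.85 Y-3.20 E0.0708
G1 X-1.00 Y-2.13 E0.1419
G1 X-1.00 Y0.00 E0.2127
G1 X-2.85 Y1.06 E0.2836
G1 X-4.69 Y0.00 E0.3543
G1 X-4.69 Y-2.13 E0.4251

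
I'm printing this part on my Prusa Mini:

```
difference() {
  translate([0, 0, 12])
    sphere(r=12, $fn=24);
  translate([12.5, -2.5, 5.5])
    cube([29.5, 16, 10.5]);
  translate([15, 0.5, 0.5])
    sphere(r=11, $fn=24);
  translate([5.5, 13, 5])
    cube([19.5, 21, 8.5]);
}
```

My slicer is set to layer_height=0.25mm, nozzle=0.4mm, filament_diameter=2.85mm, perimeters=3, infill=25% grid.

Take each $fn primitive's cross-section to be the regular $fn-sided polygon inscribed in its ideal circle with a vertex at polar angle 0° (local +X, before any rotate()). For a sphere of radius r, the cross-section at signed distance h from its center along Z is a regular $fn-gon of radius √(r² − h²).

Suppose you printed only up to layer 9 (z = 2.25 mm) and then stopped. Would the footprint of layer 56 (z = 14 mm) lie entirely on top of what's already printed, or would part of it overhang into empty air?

part overhangs

Compare the two slices. At z = 2.25: the sphere: section is a regular 24-gon, circumradius = √(r²−h²) = √(12²−9.75²) = 6.996 (area = (24/2)·6.996²·sin(360°/24) = 151.99 mm²); the cube at (12.5, -2.5) does not reach this height (z outside [5.5, 16]); the sphere at (15, 0.5): section is a regular 24-gon, circumradius = √(r²−h²) = √(11²−1.75²) = 10.860 (area = (24/2)·10.860²·sin(360°/24) = 366.29 mm²); the cube at (5.5, 13) is not intersected at this z (z outside [5, 13.5]); Taking the first minus the rest: starting from the r=12 sphere (151.99 mm²), the r=11 sphere at (15, 0.5) partially overlaps it — only the 17.10 mm² overlap (of its 366.29 mm²) is removed, clipping the outline — area = 134.89 mm². At z = 14: the sphere: section is a regular 24-gon, circumradius = √(r²−h²) = √(12²−2²) = 11.832 (area = (24/2)·11.832²·sin(360°/24) = 434.82 mm²); the cube at (12.5, -2.5) (footprint 29.5×16) is included at this height (area 472.00 mm²); the sphere at (15, 0.5) is not intersected at this z (|z−center|=13.500 > r=11); the cube at (5.5, 13) does not reach this height (z outside [5, 13.5]); Taking the first minus the rest: starting from the r=12 sphere (434.82 mm²), the 29.5×16 cube at (12.5, -2.5) misses the remaining region (no effect) — area = 434.82 mm². Checking containment: at z = 14 the cross-section extends beyond the z = 2.25 cross-section by about 299.92 mm².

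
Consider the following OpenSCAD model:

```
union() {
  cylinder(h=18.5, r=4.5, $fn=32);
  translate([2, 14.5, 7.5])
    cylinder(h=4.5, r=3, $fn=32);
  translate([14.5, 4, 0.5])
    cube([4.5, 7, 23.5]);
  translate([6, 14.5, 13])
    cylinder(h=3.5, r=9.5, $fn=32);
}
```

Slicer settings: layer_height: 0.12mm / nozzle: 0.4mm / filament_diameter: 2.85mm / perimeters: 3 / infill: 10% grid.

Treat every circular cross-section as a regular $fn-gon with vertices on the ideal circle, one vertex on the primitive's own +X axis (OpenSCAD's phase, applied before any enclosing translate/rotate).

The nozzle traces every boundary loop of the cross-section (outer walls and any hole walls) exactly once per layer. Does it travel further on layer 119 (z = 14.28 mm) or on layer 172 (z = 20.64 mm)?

layer 119 (z = 14.28 mm)

Layer 119 (z = 14.28): the r=4.5 cylinder gives a regular 32-gon of circumradius 4.5 (constant along its height) (perimeter = 2·32·4.500·sin(180°/32) = 28.23 mm); the cylinder at (2, 14.5) is not intersected at this z (z outside [7.5, 12]); the cube at (14.5, 4) (footprint 4.5×7) is included at this height (perimeter 23.00 mm); the cylinder at (6, 14.5): section is a regular 32-gon, circumradius r=9.5 (perimeter = 2·32·9.500·sin(180°/32) = 59.59 mm); Merging all regions: the regions partially overlap (shared area 0.11 mm²), so the edge portions inside another operand are dropped and the merged outline is re-measured after clipping — boundary = 109.12 mm. So its perimeter = 109.12 mm. Layer 172 (z = 20.64): the cylinder is absent (z outside [0, 18.5]); the cylinder at (2, 14.5) is not intersected at this z (z outside [7.5, 12]); the cube at (14.5, 4) (footprint 4.5×7) is included at this height (perimeter 23.00 mm); the cylinder at (6, 14.5) does not reach this height (z outside [13, 16.5]); Merging all regions: only the 4.5×7 cube at (14.5, 4) is present, so the union is just that shape — boundary = 23.00 mm. So its perimeter = 23.00 mm. Layer 119 is larger (109.12 vs 23.00 mm).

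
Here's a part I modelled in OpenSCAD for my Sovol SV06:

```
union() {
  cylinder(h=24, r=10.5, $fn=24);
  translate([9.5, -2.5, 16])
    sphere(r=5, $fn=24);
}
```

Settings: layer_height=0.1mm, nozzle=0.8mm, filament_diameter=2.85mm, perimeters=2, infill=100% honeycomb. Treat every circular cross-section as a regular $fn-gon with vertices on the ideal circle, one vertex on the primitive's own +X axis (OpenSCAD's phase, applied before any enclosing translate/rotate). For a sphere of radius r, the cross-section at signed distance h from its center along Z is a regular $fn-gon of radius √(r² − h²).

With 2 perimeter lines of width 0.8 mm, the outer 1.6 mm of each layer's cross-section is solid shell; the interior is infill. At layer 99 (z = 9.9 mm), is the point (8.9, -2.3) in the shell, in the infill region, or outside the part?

At z = 9.9 mm: the cylinder: section is a regular 24-gon, circumradius r=10.5; the sphere at (9.5, -2.5) is absent (|z−center|=6.100 > r=5); Merging all regions: only the r=10.5 cylinder is present, so the union is just that shape — 1 connected region. Overall, the cross-section is a single solid region. The nearest boundary edge runs (10.14, -2.72)→(10.50, 0.00); distance from the point to it = 1.29 mm. The point is inside the cross-section, 1.29 mm from the nearest boundary — within the 1.6 mm shell band (2 × 0.8).

shell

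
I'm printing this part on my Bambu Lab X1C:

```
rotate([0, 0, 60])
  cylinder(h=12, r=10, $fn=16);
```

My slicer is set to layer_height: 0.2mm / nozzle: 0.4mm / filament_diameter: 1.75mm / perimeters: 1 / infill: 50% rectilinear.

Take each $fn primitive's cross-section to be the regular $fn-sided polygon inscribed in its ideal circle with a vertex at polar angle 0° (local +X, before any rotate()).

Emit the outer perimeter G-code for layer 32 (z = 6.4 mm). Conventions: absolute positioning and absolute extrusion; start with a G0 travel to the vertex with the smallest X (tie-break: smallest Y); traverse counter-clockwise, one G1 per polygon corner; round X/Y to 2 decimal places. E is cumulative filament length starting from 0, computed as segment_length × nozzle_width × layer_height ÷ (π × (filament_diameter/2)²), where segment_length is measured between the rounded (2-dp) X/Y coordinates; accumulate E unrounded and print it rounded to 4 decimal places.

At z = 6.4 mm: the r=10 cylinder gives a regular 16-gon of circumradius 10 (constant along its height); (rotated 60° about Z; rotation is an isometry so areas/perimeters/island counts are preserved). The outline is a single polygon with 16 vertices. Extrusion per mm of travel: 0.4 × 0.2 / (π × 0.875²) = 0.033260. Accumulating E over each segment gives final E = 2.0762.

G0 X-9.91 Y1.31 Z6.40
G1 X-9.66 Y-2.59 E0.1300
G1 X-7.93 Y-6.09 E0.2598
G1 X-5.00 Y-8.66 E0.3895
G1 X-1.31 Y-9.91 E0.5190
G1 X2.59 Y-9.66 E0.6490
G1 X6.09 Y-7.93 E0.7789
G1 X8.66 Y-5.00 E0.9085
G1 X9.91 Y-1.31 E1.0381
G1 X9.66 Y2.59 E1.1681
G1 X7.93 Y6.09 E1.2979
G1 X5.00 Y8.66 E1.4276
G1 X1.31 Y9.91 E1.5571
G1 X-2.59 Y9.66 E1.6871
G1 X-6.09 Y7.93 E1.8170
G1 X-8.66 Y5.00 E1.9466
G1 X-9.91 Y1.31 E2.0762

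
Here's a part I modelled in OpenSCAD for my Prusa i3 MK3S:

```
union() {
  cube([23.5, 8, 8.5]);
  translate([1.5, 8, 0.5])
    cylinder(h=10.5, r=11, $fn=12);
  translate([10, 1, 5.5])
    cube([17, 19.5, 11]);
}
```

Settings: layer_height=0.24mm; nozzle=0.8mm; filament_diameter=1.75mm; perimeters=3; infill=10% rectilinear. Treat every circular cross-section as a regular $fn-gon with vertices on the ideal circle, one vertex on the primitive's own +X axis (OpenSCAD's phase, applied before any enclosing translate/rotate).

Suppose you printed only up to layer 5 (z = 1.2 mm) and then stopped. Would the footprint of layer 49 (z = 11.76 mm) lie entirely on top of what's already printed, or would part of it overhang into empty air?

part overhangs

Compare the two slices. At z = 1.2: the cube (footprint 23.5×8) is included at this height (area 188.00 mm²); the r=11 cylinder at (1.5, 8) gives a regular 12-gon of circumradius 11 (constant along its height) (area = (12/2)·11.000²·sin(360°/12) = 363.00 mm²); the cube at (10, 1) does not reach this height (z outside [5.5, 16.5]); Merging all regions: the regions partially overlap — summed areas 551.00 mm² minus the doubly-counted overlap 89.14 mm² gives 461.86 mm² — area = 461.86 mm². At z = 11.76: the cube does not reach this height (z outside [0, 8.5]); the cylinder at (1.5, 8) is not intersected at this z (z outside [0.5, 11]); the cube at (10, 1) is present — its section is the full 17×19.5 rectangle (area 331.50 mm²); Merging all regions: only the 17×19.5 cube at (10, 1) is present, so the union is just that shape — area = 331.50 mm². Checking containment: at z = 11.76 the cross-section extends beyond the z = 1.2 cross-section by about 226.78 mm².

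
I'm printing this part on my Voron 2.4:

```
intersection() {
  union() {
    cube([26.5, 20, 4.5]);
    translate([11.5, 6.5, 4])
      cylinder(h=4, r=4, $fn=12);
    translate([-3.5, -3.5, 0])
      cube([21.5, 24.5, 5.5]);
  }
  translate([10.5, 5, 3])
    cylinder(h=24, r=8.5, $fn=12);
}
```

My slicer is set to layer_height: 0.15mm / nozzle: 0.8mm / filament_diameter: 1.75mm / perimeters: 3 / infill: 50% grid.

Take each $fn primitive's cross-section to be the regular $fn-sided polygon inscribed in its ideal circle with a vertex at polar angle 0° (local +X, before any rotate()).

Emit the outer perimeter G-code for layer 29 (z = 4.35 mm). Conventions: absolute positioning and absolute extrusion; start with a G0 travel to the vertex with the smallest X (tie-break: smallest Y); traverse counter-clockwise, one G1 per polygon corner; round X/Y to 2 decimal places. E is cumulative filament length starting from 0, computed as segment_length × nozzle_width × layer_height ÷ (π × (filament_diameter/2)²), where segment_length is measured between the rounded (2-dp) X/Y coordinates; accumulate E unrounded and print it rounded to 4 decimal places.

At z = 4.35 mm: the cube (footprint 26.5×20) is included at this height; the r=4 cylinder at (11.5, 6.5) gives a regular 12-gon of circumradius 4 (constant along its height); the cube at (-3.5, -3.5) is present — its section is the full 21.5×24.5 rectangle; Taking the union: the regions partially overlap (shared area 408.00 mm²), so overlapping operands fuse into one piece — 1 connected region; the r=8.5 cylinder at (10.5, 5) contributes a regular 12-gon of circumradius 8.5; After intersecting: the r=8.5 cylinder at (10.5, 5) lies inside that combined region, so the common part is the r=8.5 cylinder at (10.5, 5) itself — 1 connected region. The outline is a single polygon with 12 vertices. Extrusion per mm of travel: 0.8 × 0.15 / (π × 0.875²) = 0.049890. Accumulating E over each segment gives final E = 2.6339.

G0 X2.00 Y5.00 Z4.35
G1 X3.14 Y0.75 E0.2195
G1 X6.25 Y-2.36 E0.4390
G1 X10.50 Y-3.50 E0.6585
G1 X14.75 Y-2.36 E0.8780
G1 X17.86 Y0.75 E1.0974
G1 X19.00 Y5.00 E1.3170
G1 X17.86 Y9.25 E1.5365
G1 X14.75 Y12.36 E1.7559
G1 X10.50 Y13.50 E1.9755
G1 X6.25 Y12.36 E2.1950
G1 X3.14 Y9.25 E2.4144
G1 X2.00 Y5.00 E2.6339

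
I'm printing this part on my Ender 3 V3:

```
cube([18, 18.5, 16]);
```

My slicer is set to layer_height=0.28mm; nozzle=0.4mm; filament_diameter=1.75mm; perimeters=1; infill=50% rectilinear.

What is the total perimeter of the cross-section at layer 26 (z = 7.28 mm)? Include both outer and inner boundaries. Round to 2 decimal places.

73.00 mm

At z = 7.28 mm: the 18×18.5 cube contributes its full rectangle (perimeter 73.00 mm). Overall, the cross-section is a single solid region. Total boundary length (outer) = 73.00 mm.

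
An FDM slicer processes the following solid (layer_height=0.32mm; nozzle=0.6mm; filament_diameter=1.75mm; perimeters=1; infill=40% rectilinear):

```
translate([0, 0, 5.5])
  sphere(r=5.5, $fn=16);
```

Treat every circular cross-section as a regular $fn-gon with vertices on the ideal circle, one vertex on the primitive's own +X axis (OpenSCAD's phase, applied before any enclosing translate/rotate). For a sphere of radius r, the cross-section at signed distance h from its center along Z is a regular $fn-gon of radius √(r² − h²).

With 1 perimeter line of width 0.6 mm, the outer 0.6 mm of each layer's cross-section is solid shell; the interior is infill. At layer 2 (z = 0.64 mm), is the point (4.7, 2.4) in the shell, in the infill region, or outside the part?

At z = 0.64 mm: the r=5.5 sphere slices to a regular 16-gon of circumradius 2.575 (√(r²−h²) with h=4.86 from center). Overall, the cross-section is a single solid region. The nearest boundary edge runs (2.57, 0.00)→(2.38, 0.99); distance from the point to it = 2.72 mm. The point is not inside any of the regions above, so it lies outside the cross-section (2.72 mm from the nearest boundary).

outside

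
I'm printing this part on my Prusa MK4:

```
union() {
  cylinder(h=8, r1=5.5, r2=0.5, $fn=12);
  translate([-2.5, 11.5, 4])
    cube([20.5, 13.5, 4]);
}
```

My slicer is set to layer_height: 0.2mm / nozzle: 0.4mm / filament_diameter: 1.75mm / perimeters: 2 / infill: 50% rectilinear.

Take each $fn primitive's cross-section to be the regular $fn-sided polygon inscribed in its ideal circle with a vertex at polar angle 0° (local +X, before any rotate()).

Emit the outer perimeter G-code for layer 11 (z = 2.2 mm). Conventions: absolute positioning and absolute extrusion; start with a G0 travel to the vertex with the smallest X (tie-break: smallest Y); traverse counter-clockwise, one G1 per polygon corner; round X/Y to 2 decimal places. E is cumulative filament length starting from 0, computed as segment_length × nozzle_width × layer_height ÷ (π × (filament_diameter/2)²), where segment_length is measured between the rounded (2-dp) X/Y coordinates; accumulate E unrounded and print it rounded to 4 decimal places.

G0 X-4.12 Y0.00 Z2.20
G1 X-3.57 Y-2.06 E0.0709
G1 X-2.06 Y-3.57 E0.1419
G1 X0.00 Y-4.12 E0.2129
G1 X2.06 Y-3.57 E0.2838
G1 X3.57 Y-2.06 E0.3548
G1 X4.12 Y0.00 E0.4257
G1 X3.57 Y2.06 E0.4966
G1 X2.06 Y3.57 E0.5677
G1 X0.00 Y4.12 E0.6386
G1 X-2.06 Y3.57 E0.7095
G1 X-3.57 Y2.06 E0.7805
G1 X-4.12 Y0.00 E0.8514

At z = 2.2 mm: the cone: at t=0.275 of its height the radius interpolates to r₁+(r₂−r₁)t = 4.125, giving a regular 12-gon of that circumradius; the cube at (-2.5, 11.5) is absent (z outside [4, 8]); Taking the union: only the cone is present, so the union is just that shape — 1 connected region. The outline is a single polygon with 12 vertices. Extrusion per mm of travel: 0.4 × 0.2 / (π × 0.875²) = 0.033260. Accumulating E over each segment gives final E = 0.8514.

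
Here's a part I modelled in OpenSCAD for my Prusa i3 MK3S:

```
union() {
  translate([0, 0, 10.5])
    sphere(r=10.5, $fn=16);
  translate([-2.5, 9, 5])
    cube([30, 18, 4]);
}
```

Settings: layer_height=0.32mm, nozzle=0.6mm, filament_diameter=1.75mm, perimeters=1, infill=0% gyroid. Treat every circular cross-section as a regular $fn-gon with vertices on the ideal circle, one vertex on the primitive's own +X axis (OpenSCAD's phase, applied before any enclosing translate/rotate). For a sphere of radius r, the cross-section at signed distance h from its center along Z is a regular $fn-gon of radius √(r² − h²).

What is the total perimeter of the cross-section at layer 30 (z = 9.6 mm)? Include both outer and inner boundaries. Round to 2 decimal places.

At z = 9.6 mm: the sphere: section is a regular 16-gon, circumradius = √(r²−h²) = √(10.5²−0.9²) = 10.461 (perimeter = 2·16·10.461·sin(180°/16) = 65.31 mm); the cube at (-2.5, 9) is absent (z outside [5, 9]); Combining (union): only the r=10.5 sphere is present, so the union is just that shape — boundary = 65.31 mm. Overall, the cross-section is a single solid region. Total boundary length (outer) = 65.31 mm.

65.31 mm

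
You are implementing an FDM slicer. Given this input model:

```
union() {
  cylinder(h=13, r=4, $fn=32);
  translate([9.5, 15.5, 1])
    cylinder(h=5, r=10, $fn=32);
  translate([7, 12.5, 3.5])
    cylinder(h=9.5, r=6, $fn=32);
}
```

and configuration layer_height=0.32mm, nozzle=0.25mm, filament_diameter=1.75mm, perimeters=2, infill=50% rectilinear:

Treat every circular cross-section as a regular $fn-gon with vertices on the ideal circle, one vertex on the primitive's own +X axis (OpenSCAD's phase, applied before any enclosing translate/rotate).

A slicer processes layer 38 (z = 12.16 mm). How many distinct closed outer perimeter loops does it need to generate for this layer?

At z = 12.16 mm: the r=4 cylinder contributes a regular 32-gon of circumradius 4; the cylinder at (9.5, 15.5) does not reach this height (z outside [1, 6]); the r=6 cylinder at (7, 12.5) gives a regular 32-gon of circumradius 6 (constant along its height); Combining (union): the 2 present regions are separate (no shared area or edge), so areas and boundary lengths simply add and each stays a separate island — 2 connected regions. The result has 2 disconnected regions.

2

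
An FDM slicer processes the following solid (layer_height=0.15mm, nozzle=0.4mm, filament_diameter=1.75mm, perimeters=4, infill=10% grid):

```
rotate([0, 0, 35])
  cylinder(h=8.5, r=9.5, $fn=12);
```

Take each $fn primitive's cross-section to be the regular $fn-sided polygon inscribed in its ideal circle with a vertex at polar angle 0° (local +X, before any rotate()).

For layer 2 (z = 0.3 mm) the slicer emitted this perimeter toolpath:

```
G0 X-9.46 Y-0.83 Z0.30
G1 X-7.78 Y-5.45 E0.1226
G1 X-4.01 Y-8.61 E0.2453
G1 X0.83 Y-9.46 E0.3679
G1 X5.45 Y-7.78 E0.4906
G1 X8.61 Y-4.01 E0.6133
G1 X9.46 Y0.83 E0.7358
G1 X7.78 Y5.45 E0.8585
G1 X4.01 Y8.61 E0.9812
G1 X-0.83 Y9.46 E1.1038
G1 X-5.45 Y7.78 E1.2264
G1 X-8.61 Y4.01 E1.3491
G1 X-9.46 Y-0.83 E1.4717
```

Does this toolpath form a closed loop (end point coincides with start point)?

Start point (G0): (-9.46, -0.83). End point (last G1): the path returns to the start — closed.

yes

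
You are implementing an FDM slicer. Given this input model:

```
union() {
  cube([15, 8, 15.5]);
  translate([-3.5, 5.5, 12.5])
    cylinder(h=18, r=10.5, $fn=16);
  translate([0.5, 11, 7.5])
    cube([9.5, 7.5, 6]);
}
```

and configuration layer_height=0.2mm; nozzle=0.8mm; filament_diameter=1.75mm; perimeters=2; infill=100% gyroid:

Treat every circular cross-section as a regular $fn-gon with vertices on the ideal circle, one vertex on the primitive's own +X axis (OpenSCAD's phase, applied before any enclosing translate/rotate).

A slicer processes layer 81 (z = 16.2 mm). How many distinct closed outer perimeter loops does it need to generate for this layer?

1

At z = 16.2 mm: the cube is not intersected at this z (z outside [0, 15.5]); the r=10.5 cylinder at (-3.5, 5.5) gives a regular 16-gon of circumradius 10.5 (constant along its height); the cube at (0.5, 11) does not reach this height (z outside [7.5, 13.5]); Combining (union): only the r=10.5 cylinder at (-3.5, 5.5) is present, so the union is just that shape — 1 connected region. The result has 1 disconnected region.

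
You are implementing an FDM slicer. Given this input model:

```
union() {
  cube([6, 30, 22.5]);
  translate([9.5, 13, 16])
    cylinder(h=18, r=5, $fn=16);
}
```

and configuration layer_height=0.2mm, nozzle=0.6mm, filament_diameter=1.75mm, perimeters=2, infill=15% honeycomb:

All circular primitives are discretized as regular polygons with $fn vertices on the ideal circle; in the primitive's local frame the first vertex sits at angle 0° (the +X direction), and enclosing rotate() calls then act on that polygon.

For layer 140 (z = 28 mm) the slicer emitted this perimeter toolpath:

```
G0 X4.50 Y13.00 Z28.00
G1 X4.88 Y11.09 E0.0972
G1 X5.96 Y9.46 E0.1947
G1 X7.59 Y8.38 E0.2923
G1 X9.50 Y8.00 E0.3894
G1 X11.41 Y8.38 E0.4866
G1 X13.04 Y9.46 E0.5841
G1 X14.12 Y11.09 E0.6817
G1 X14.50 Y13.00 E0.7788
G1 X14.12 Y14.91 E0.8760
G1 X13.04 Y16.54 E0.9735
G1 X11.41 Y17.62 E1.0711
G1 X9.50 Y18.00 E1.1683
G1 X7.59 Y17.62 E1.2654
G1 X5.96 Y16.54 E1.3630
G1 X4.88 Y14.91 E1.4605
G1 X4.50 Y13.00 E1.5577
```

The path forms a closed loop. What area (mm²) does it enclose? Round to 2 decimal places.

Apply the shoelace formula to the sequence of (X, Y) vertices; enclosed area = 76.57 mm².

76.57 mm²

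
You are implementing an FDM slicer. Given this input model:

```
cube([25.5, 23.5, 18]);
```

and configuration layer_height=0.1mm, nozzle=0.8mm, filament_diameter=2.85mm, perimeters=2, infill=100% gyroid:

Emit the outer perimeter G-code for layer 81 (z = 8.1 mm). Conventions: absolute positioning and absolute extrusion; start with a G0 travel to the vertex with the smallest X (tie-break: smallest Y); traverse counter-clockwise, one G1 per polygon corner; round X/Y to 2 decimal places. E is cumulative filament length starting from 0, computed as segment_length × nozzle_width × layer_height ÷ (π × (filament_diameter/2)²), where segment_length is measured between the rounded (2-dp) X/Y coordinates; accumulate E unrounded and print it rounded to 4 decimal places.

G0 X0.00 Y0.00 Z8.10
G1 X25.50 Y0.00 E0.3198
G1 X25.50 Y23.50 E0.6145
G1 X0.00 Y23.50 E0.9343
G1 X0.00 Y0.00 E1.2290

At z = 8.1 mm: the 25.5×23.5 cube contributes its full rectangle. The outline is a single polygon with 4 vertices. Extrusion per mm of travel: 0.8 × 0.1 / (π × 1.425²) = 0.012540. Accumulating E over each segment gives final E = 1.2290.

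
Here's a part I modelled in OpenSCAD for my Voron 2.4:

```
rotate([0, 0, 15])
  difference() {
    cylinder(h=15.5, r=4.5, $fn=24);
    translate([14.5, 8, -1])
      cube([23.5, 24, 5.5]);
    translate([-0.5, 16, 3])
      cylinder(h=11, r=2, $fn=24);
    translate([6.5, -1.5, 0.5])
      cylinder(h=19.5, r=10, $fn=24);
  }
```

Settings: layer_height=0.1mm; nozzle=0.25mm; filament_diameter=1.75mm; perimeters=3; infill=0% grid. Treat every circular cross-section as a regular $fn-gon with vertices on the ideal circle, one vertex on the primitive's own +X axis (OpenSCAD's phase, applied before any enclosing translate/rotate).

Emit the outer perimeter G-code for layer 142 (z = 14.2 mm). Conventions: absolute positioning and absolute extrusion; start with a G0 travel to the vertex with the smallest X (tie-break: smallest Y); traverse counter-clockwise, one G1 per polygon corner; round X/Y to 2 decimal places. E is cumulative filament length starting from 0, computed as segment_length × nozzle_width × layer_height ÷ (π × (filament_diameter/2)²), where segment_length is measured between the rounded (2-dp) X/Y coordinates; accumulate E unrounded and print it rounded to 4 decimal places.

At z = 14.2 mm: the r=4.5 cylinder contributes a regular 24-gon of circumradius 4.5; the cube at (14.5, 8) is absent (z outside [-1, 4.5]); the cylinder at (-0.5, 16) is not intersected at this z (z outside [3, 14]); the cylinder at (6.5, -1.5): section is a regular 24-gon, circumradius r=10; Taking the first minus the rest: starting from the r=4.5 cylinder, the r=10 cylinder at (6.5, -1.5) partially overlaps it — only the 56.58 mm² overlap (of its 310.58 mm²) is removed, clipping the outline — 1 connected region; (rotated 15° about Z; rotation is an isometry so areas/perimeters/island counts are preserved). The outline is a single polygon with 12 vertices. Extrusion per mm of travel: 0.25 × 0.1 / (π × 0.875²) = 0.010394. Accumulating E over each segment gives final E = 0.1685.

G0 X-4.50 Y0.00 Z14.20
G1 X-4.35 Y-1.16 E0.0122
G1 X-3.90 Y-2.25 E0.0244
G1 X-3.18 Y-3.18 E0.0366
G1 X-2.40 Y-3.78 E0.0469
G1 X-2.99 Y-2.35 E0.0629
G1 X-3.33 Y0.23 E0.0900
G1 X-2.99 Y2.82 E0.1171
G1 X-2.69 Y3.56 E0.1254
G1 X-3.18 Y3.18 E0.1319
G1 X-3.90 Y2.25 E0.1441
G1 X-4.35 Y1.16 E0.1564
G1 X-4.50 Y0.00 E0.1685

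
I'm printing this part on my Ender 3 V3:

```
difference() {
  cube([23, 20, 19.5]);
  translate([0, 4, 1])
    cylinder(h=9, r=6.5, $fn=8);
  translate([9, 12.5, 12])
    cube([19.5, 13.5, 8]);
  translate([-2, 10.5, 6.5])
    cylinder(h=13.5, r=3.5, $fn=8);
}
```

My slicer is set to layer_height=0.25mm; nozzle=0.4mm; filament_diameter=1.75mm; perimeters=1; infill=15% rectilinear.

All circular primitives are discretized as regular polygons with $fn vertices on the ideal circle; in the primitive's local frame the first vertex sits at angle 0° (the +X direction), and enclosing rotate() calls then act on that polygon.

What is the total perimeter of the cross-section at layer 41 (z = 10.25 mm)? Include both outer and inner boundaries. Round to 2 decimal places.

At z = 10.25 mm: the cube is present — its section is the full 23×20 rectangle (perimeter 86.00 mm); the cylinder at (0, 4) does not reach this height (z outside [1, 10]); the cube at (9, 12.5) is not intersected at this z (z outside [12, 20]); the r=3.5 cylinder at (-2, 10.5) contributes a regular 8-gon of circumradius 3.5 (perimeter = 2·8·3.500·sin(180°/8) = 21.43 mm); Subtracting the remaining from the first: starting from the 23×20 cube, the r=3.5 cylinder at (-2, 10.5) partially overlaps it — only the 4.98 mm² overlap (of its 34.65 mm²) is removed, clipping the outline — boundary = 87.04 mm. Overall, the cross-section is a single solid region. Total boundary length (outer) = 87.04 mm.

87.04 mm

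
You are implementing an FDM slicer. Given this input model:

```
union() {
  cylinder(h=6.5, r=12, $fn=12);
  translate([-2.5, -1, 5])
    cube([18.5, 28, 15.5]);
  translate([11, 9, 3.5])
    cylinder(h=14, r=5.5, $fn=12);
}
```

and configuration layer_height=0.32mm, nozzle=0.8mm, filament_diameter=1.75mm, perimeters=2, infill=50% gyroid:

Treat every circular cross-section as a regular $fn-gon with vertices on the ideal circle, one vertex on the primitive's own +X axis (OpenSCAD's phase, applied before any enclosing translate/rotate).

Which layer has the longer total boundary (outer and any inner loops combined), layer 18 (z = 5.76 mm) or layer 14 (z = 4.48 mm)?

layer 18 (z = 5.76 mm)

Layer 18 (z = 5.76): the r=12 cylinder contributes a regular 12-gon of circumradius 12 (perimeter = 2·12·12.000·sin(180°/12) = 74.54 mm); the cube at (-2.5, -1) (footprint 18.5×28) is included at this height (perimeter 93.00 mm); the r=5.5 cylinder at (11, 9) gives a regular 12-gon of circumradius 5.5 (constant along its height) (perimeter = 2·12·5.500·sin(180°/12) = 34.16 mm); Merging all regions: the regions partially overlap (shared area 241.35 mm²), so the edge portions inside another operand are dropped and the merged outline is re-measured after clipping — boundary = 118.85 mm. So its perimeter = 118.85 mm. Layer 14 (z = 4.48): the r=12 cylinder gives a regular 12-gon of circumradius 12 (constant along its height) (perimeter = 2·12·12.000·sin(180°/12) = 74.54 mm); the cube at (-2.5, -1) does not reach this height (z outside [5, 20.5]); the r=5.5 cylinder at (11, 9) gives a regular 12-gon of circumradius 5.5 (constant along its height) (perimeter = 2·12·5.500·sin(180°/12) = 34.16 mm); Taking the union: the regions partially overlap (shared area 17.09 mm²), so the edge portions inside another operand are dropped and the merged outline is re-measured after clipping — boundary = 89.72 mm. So its perimeter = 89.72 mm. Layer 18 is larger (118.85 vs 89.72 mm).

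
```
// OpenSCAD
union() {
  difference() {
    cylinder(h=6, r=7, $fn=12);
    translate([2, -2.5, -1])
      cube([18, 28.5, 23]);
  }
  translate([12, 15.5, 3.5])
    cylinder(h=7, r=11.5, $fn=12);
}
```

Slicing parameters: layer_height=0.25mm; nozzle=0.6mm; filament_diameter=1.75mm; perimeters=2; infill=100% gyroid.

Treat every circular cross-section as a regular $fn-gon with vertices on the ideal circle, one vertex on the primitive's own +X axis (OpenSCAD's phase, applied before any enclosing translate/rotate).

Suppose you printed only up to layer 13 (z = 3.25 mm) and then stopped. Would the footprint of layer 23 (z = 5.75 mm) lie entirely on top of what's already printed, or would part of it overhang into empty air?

Compare the two slices. At z = 3.25: the r=7 cylinder contributes a regular 12-gon of circumradius 7 (area = (12/2)·7.000²·sin(360°/12) = 147.00 mm²); the cube at (2, -2.5) is present — its section is the full 18×28.5 rectangle (area 513.00 mm²); Taking the first minus the rest: starting from the r=7 cylinder (147.00 mm²), the 18×28.5 cube at (2, -2.5) partially overlaps it — only the 34.95 mm² overlap (of its 513.00 mm²) is removed, clipping the outline — area = 112.05 mm²; the cylinder at (12, 15.5) is absent (z outside [3.5, 10.5]); Taking the union: only that combined region is present, so the union is just that shape — area = 112.05 mm². At z = 5.75: the r=7 cylinder contributes a regular 12-gon of circumradius 7 (area = (12/2)·7.000²·sin(360°/12) = 147.00 mm²); the cube at (2, -2.5) (footprint 18×28.5) is included at this height (area 513.00 mm²); After the difference (first − rest): starting from the r=7 cylinder (147.00 mm²), the 18×28.5 cube at (2, -2.5) partially overlaps it — only the 34.95 mm² overlap (of its 513.00 mm²) is removed, clipping the outline — area = 112.05 mm²; the r=11.5 cylinder at (12, 15.5) contributes a regular 12-gon of circumradius 11.5 (area = (12/2)·11.500²·sin(360°/12) = 396.75 mm²); Taking the union: the 2 present regions are separate (no shared area or edge), so areas and boundary lengths simply add and each stays a separate island — area = 508.80 mm². Checking containment: at z = 5.75 the cross-section extends beyond the z = 3.25 cross-section by about 396.75 mm².

part overhangs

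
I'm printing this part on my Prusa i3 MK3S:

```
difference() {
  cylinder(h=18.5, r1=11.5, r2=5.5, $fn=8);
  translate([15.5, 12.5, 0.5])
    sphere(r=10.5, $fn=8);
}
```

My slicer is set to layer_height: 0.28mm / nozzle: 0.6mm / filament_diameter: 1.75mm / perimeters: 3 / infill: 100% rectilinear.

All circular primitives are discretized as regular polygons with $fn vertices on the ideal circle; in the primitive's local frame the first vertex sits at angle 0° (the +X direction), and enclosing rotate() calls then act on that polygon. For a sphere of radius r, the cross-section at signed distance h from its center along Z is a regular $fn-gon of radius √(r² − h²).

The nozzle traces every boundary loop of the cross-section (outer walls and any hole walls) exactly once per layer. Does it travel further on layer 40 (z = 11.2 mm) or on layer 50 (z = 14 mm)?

Layer 40 (z = 11.2): the cone (r1=11.5→r2=5.5) has section circumradius 7.868 here — a regular 8-gon (perimeter = 2·8·7.868·sin(180°/8) = 48.17 mm); the sphere at (15.5, 12.5) does not reach this height (|z−center|=10.700 > r=10.5); After the difference (first − rest): none of the subtracted shapes is present at this height, so the cone is unchanged — boundary = 48.17 mm. So its perimeter = 48.17 mm. Layer 50 (z = 14): the cone (r1=11.5→r2=5.5) has section circumradius 6.959 here — a regular 8-gon (perimeter = 2·8·6.959·sin(180°/8) = 42.61 mm); the sphere at (15.5, 12.5) does not reach this height (|z−center|=13.500 > r=10.5); After the difference (first − rest): none of the subtracted shapes is present at this height, so the cone is unchanged — boundary = 42.61 mm. So its perimeter = 42.61 mm. Layer 40 is larger (48.17 vs 42.61 mm).

layer 40 (z = 11.2 mm)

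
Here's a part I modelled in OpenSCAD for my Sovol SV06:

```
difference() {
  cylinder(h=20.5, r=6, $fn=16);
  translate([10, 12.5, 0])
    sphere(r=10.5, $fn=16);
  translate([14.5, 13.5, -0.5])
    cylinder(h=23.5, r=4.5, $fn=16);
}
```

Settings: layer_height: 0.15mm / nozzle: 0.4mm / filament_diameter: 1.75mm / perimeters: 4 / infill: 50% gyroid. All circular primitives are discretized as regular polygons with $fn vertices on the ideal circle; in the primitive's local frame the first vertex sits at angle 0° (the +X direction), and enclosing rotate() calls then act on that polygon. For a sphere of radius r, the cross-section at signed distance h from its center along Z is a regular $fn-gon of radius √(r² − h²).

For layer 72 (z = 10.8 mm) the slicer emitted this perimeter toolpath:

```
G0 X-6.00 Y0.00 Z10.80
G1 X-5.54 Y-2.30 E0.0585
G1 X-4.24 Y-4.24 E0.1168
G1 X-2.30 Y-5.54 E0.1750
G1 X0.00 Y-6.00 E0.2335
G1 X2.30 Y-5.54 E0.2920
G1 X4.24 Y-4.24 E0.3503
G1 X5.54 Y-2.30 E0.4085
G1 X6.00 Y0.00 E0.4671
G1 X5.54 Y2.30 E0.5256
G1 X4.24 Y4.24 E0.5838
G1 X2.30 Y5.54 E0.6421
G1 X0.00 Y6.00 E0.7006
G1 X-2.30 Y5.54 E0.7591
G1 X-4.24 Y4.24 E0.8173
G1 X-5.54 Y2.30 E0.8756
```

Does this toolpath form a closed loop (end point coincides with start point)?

Start point (G0): (-6.00, 0.00). End point (last G1): the path does not return to the start — open.

no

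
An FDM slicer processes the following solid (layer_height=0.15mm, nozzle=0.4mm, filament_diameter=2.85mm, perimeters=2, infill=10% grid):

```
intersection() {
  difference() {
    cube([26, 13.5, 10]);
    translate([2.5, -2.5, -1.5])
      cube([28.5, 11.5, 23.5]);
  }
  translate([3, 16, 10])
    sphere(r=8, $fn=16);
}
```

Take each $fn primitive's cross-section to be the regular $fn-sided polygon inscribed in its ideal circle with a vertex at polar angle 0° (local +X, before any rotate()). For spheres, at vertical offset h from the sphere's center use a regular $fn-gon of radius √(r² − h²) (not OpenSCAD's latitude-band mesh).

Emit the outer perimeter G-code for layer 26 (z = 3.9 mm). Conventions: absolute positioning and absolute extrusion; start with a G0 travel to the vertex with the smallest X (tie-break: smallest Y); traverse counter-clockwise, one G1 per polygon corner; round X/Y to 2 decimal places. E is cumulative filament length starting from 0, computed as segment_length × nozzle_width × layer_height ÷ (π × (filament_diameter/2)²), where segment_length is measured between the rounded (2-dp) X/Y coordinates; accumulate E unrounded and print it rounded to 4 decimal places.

At z = 3.9 mm: the cube (footprint 26×13.5) is included at this height; the 28.5×11.5 cube at (2.5, -2.5) contributes its full rectangle; After the difference (first − rest): starting from the 26×13.5 cube, the 28.5×11.5 cube at (2.5, -2.5) partially overlaps it — only the 211.50 mm² overlap (of its 327.75 mm²) is removed, clipping the outline — 1 connected region; the r=8 sphere at (3, 16) slices to a regular 16-gon of circumradius 5.176 (√(r²−h²) with h=6.1 from center); Taking the intersection: the r=8 sphere at (3, 16) partially overlaps the result so far; clipping to the common part keeps 15.14 mm² — 1 connected region. The outline is a single polygon with 7 vertices. Extrusion per mm of travel: 0.4 × 0.15 / (π × 1.425²) = 0.009405. Accumulating E over each segment gives final E = 0.1665.

G0 X0.00 Y11.90 Z3.90
G1 X1.02 Y11.22 E0.0115
G1 X3.00 Y10.82 E0.0305
G1 X4.98 Y11.22 E0.0495
G1 X6.66 Y12.34 E0.0685
G1 X7.43 Y13.50 E0.0816
G1 X0.00 Y13.50 E0.1515
G1 X0.00 Y11.90 E0.1665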